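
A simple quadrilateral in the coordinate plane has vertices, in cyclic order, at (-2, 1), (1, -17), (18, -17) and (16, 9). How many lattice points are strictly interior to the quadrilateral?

384

By the shoelace formula, twice the signed area is |((-2)·(-17) − 1·1) + (1·(-17) − 18·(-17)) + (18·9 − 16·(-17)) + (16·1 − (-2)·9)| = 790, so the area is 395.
The number of boundary lattice points is Σ gcd(|Δx|,|Δy|) = gcd(3,18) + gcd(17,0) + gcd(2,26) + gcd(18,8) = 3+17+2+2 = 24.
By Pick's theorem A = I + B/2 − 1, so I = 395 − 24/2 + 1 = 384.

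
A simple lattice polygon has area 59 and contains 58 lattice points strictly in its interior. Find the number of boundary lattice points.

4

Pick's theorem gives A = I + B/2 − 1, so B = 2(A − I + 1) = 2(59 − 58 + 1) = 4.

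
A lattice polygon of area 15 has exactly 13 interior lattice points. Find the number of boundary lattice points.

6

Pick's theorem gives A = I + B/2 − 1, so B = 2(A − I + 1) = 2(15 − 13 + 1) = 6.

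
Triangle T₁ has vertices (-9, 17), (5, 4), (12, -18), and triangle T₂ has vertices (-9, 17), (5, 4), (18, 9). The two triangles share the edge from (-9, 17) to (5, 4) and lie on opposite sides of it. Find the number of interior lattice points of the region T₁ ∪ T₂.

224

The union is the simple quadrilateral with vertices (-9, 17), (12, -18), (5, 4), (18, 9) in order.
Using the shoelace formula, 2A = |((-9)·(-18) − 12·17) + (12·4 − 5·(-18)) + (5·9 − 18·4) + (18·17 − (-9)·9)| = 456, so the area is 228.
Along each edge there are gcd(|Δx|,|Δy|)+1 lattice points, so counting each shared vertex once the boundary has gcd(21,35) + gcd(7,22) + gcd(13,5) + gcd(27,8) = 7+1+1+1 = 10.
By Pick's theorem I = A − B/2 + 1 = 228 − 10/2 + 1 = 224.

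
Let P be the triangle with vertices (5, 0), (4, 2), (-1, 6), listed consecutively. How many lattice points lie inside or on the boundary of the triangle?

The shoelace formula gives twice the area as |[5·2 − 4·0] + [4·6 − (-1)·2] + [(-1)·0 − 5·6]| = 6, so the area is 3.
Summing gcd(|Δx|,|Δy|) over the edges gives the boundary count: gcd(1,2) + gcd(5,4) + gcd(6,6) = 1+1+6 = 8.
Pick's theorem gives I = A − B/2 + 1 = 3 − 8/2 + 1 = 0, so the closed region contains I + B = 0 + 8 = 8 lattice points.

8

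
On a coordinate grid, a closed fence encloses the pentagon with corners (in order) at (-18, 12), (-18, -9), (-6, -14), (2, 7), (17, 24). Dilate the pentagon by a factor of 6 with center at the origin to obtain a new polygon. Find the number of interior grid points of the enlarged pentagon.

20212

The shoelace formula gives twice the area as |((-18)·(-9) − (-18)·12) + ((-18)·(-14) − (-6)·(-9)) + ((-6)·7 − 2·(-14)) + (2·24 − 17·7) + (17·12 − (-18)·24)| = 1127, so the area is 563.5.
The number of boundary lattice points is Σ gcd(|Δx|,|Δy|) = gcd(0,21) + gcd(12,5) + gcd(8,21) + gcd(15,17) + gcd(35,12) = 21+1+1+1+1 = 25.
Scaling by 6 multiplies the area by 6² = 36 (so the new area is 20286) and multiplies the boundary lattice-point count by 6, giving 150.
By Pick's theorem, the interior count of the dilated polygon is 20286 − 150/2 + 1 = 20212.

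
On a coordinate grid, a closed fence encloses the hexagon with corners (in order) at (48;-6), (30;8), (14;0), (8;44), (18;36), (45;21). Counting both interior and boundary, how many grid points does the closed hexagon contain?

989

The shoelace formula gives twice the area as |(48·8 − 30·(-6)) + (30·0 − 14·8) + (14·44 − 8·0) + (8·36 − 18·44) + (18·21 − 45·36) + (45·(-6) − 48·21)| = 1956, so the area is 978.
The number of boundary lattice points is Σ gcd(|Δx|,|Δy|) = gcd(18,14) + gcd(16,8) + gcd(6,44) + gcd(10,8) + gcd(27,15) + gcd(3,27) = 2+8+2+2+3+3 = 20.
Pick's theorem gives I = A − B/2 + 1 = 978 − 20/2 + 1 = 969, so the closed region contains I + B = 969 + 20 = 989 lattice points.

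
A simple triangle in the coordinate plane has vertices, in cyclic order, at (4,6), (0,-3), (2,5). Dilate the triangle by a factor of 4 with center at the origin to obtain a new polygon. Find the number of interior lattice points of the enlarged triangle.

105

Using the shoelace formula, 2A = |[4·(-3) − 0·6] + [0·5 − 2·(-3)] + [2·6 − 4·5]| = 14, so the area is 7.
The number of boundary lattice points is Σ gcd(|Δx|,|Δy|) = gcd(4,9) + gcd(2,8) + gcd(2,1) = 1+2+1 = 4.
Scaling by 4 multiplies the area by 4² = 16 (so the new area is 112) and multiplies the boundary lattice-point count by 4, giving 16.
By Pick's theorem, the interior count of the dilated polygon is 112 − 16/2 + 1 = 105.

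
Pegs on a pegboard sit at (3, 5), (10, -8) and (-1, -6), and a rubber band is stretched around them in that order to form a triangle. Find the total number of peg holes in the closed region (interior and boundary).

The shoelace formula gives twice the area as |(3·(-8) − 10·5) + (10·(-6) − (-1)·(-8)) + ((-1)·5 − 3·(-6))| = 129, so the area is 64.5.
Summing gcd(|Δx|,|Δy|) over the edges gives the boundary count: gcd(7,13) + gcd(11,2) + gcd(4,11) = 1+1+1 = 3.
Pick's theorem gives I = A − B/2 + 1 = 64.5 − 3/2 + 1 = 64, so the closed region contains I + B = 64 + 3 = 67 lattice points.

67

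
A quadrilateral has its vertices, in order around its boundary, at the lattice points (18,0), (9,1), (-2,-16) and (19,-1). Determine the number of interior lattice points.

By the shoelace formula, twice the signed area is |[18·1 − 9·0] + [9·(-16) − (-2)·1] + [(-2)·(-1) − 19·(-16)] + [19·0 − 18·(-1)]| = 200, so the area is 100.
Summing gcd(|Δx|,|Δy|) over the edges gives the boundary count: gcd(9,1) + gcd(11,17) + gcd(21,15) + gcd(1,1) = 1+1+3+1 = 6.
By Pick's theorem A = I + B/2 − 1, so I = 100 − 6/2 + 1 = 98.

98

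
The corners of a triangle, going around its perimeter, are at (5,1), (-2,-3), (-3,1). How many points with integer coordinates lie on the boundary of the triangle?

The number of boundary lattice points is Σ gcd(|Δx|,|Δy|) = gcd(7,4) + gcd(1,4) + gcd(8,0) = 1+1+8 = 10.

10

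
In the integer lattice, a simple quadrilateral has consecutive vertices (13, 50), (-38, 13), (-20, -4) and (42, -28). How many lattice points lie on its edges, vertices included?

5

Summing gcd(|Δx|,|Δy|) over the edges gives the boundary count: gcd(51,37) + gcd(18,17) + gcd(62,24) + gcd(29,78) = 1+1+2+1 = 5.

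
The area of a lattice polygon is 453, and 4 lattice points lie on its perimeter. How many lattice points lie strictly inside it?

Pick's theorem A = I + B/2 − 1 rearranges to I = A − B/2 + 1 = 453 − 4/2 + 1 = 452.

452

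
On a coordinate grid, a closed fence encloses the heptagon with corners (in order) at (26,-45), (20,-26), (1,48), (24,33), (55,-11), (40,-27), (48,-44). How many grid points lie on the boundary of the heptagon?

7

Summing gcd(|Δx|,|Δy|) over the edges gives the boundary count: gcd(6,19) + gcd(19,74) + gcd(23,15) + gcd(31,44) + gcd(15,16) + gcd(8,17) + gcd(22,1) = 1+1+1+1+1+1+1 = 7.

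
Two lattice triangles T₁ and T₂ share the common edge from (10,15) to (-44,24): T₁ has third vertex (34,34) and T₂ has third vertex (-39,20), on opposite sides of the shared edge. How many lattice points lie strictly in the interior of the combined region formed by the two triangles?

The union is the simple quadrilateral with vertices (10,15), (34,34), (-44,24), (-39,20) in order.
By the shoelace formula, twice the signed area is |(10·34 − 34·15) + (34·24 − (-44)·34) + ((-44)·20 − (-39)·24) + ((-39)·15 − 10·20)| = 1413, so the area is 706.5.
Along each edge there are gcd(|Δx|,|Δy|)+1 lattice points, so counting each shared vertex once the boundary has gcd(24,19) + gcd(78,10) + gcd(5,4) + gcd(49,5) = 1+2+1+1 = 5.
By Pick's theorem I = A − B/2 + 1 = 706.5 − 5/2 + 1 = 705.

705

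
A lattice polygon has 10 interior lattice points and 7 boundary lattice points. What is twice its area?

By Pick's theorem, A = I + B/2 − 1 = 10 + 7/2 − 1 = 25/2.
Hence 2A = 25.

25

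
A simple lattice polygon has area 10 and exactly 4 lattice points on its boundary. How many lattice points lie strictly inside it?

Pick's theorem A = I + B/2 − 1 rearranges to I = A − B/2 + 1 = 10 − 4/2 + 1 = 9.

9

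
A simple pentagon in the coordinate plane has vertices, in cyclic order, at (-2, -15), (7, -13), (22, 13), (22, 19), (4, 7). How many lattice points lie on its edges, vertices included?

Along each edge there are gcd(|Δx|,|Δy|)+1 lattice points, so counting each shared vertex once the boundary has gcd(9,2) + gcd(15,26) + gcd(0,6) + gcd(18,12) + gcd(6,22) = 1+1+6+6+2 = 16.

16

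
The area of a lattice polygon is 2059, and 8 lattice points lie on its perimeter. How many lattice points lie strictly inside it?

2056

Pick's theorem A = I + B/2 − 1 rearranges to I = A − B/2 + 1 = 2059 − 8/2 + 1 = 2056.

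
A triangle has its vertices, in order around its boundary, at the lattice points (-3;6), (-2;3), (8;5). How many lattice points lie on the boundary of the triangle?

The number of boundary lattice points is Σ gcd(|Δx|,|Δy|) = gcd(1,3) + gcd(10,2) + gcd(11,1) = 1+2+1 = 4.

4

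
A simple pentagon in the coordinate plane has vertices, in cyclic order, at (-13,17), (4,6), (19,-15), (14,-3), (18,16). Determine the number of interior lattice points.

By the shoelace formula, twice the signed area is |((-13)·6 − 4·17) + (4·(-15) − 19·6) + (19·(-3) − 14·(-15)) + (14·16 − 18·(-3)) + (18·17 − (-13)·16)| = 625, so the area is 312.5.
Summing gcd(|Δx|,|Δy|) over the edges gives the boundary count: gcd(17,11) + gcd(15,21) + gcd(5,12) + gcd(4,19) + gcd(31,1) = 1+3+1+1+1 = 7.
Pick's theorem gives I = A − B/2 + 1 = 312.5 − 7/2 + 1 = 310.

310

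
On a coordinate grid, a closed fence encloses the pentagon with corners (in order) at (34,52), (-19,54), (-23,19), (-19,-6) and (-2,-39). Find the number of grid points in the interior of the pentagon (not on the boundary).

3076

By the shoelace formula, twice the signed area is |[34·54 − (-19)·52] + [(-19)·19 − (-23)·54] + [(-23)·(-6) − (-19)·19] + [(-19)·(-39) − (-2)·(-6)] + [(-2)·52 − 34·(-39)]| = 6155, so the area is 3077.5.
Along each edge there are gcd(|Δx|,|Δy|)+1 lattice points, so counting each shared vertex once the boundary has gcd(53,2) + gcd(4,35) + gcd(4,25) + gcd(17,33) + gcd(36,91) = 1+1+1+1+1 = 5.
Pick's theorem gives I = A − B/2 + 1 = 3077.5 − 5/2 + 1 = 3076.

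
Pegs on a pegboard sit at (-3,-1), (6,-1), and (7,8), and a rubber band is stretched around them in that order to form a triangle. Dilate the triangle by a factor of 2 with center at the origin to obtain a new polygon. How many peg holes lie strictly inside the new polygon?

152

By the shoelace formula, twice the signed area is |((-3)·(-1) − 6·(-1)) + (6·8 − 7·(-1)) + (7·(-1) − (-3)·8)| = 81, so the area is 40.5.
The number of boundary lattice points is Σ gcd(|Δx|,|Δy|) = gcd(9,0) + gcd(1,9) + gcd(10,9) = 9+1+1 = 11.
Scaling by 2 multiplies the area by 2² = 4 (so the new area is 162) and multiplies the boundary lattice-point count by 2, giving 22.
By Pick's theorem, the interior count of the dilated polygon is 162 − 22/2 + 1 = 152.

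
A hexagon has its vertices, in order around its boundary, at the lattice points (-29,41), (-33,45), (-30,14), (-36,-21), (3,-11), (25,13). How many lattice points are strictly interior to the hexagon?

2118

By the shoelace formula, twice the signed area is |((-29)·45 − (-33)·41) + ((-33)·14 − (-30)·45) + ((-30)·(-21) − (-36)·14) + ((-36)·(-11) − 3·(-21)) + (3·13 − 25·(-11)) + (25·41 − (-29)·13)| = 4245, so the area is 2122.5.
Summing gcd(|Δx|,|Δy|) over the edges gives the boundary count: gcd(4,4) + gcd(3,31) + gcd(6,35) + gcd(39,10) + gcd(22,24) + gcd(54,28) = 4+1+1+1+2+2 = 11.
By Pick's theorem A = I + B/2 − 1, so I = 2122.5 − 11/2 + 1 = 2118.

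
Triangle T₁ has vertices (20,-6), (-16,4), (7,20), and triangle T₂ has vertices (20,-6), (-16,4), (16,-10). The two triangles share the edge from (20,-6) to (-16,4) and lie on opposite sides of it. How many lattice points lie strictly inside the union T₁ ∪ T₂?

486

The union is the simple quadrilateral with vertices (20,-6), (7,20), (-16,4), (16,-10) in order.
Using the shoelace formula, 2A = |(20·20 − 7·(-6)) + (7·4 − (-16)·20) + ((-16)·(-10) − 16·4) + (16·(-6) − 20·(-10))| = 990, so the area is 495.
The number of boundary lattice points is Σ gcd(|Δx|,|Δy|) = gcd(13,26) + gcd(23,16) + gcd(32,14) + gcd(4,4) = 13+1+2+4 = 20.
By Pick's theorem I = A − B/2 + 1 = 495 − 20/2 + 1 = 486.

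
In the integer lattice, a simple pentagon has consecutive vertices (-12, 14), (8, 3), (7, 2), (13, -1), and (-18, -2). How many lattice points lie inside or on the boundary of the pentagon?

Using the shoelace formula, 2A = |[(-12)·3 − 8·14] + [8·2 − 7·3] + [7·(-1) − 13·2] + [13·(-2) − (-18)·(-1)] + [(-18)·14 − (-12)·(-2)]| = 506, so the area is 253.
Summing gcd(|Δx|,|Δy|) over the edges gives the boundary count: gcd(20,11) + gcd(1,1) + gcd(6,3) + gcd(31,1) + gcd(6,16) = 1+1+3+1+2 = 8.
Pick's theorem gives I = A − B/2 + 1 = 253 − 8/2 + 1 = 250, so the closed region contains I + B = 250 + 8 = 258 lattice points.

258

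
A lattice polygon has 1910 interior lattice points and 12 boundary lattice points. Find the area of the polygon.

1915

By Pick's theorem, A = I + B/2 − 1 = 1910 + 12/2 − 1 = 1915.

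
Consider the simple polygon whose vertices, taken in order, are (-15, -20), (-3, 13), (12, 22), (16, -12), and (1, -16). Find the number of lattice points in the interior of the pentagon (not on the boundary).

733

The shoelace formula gives twice the area as |((-15)·13 − (-3)·(-20)) + ((-3)·22 − 12·13) + (12·(-12) − 16·22) + (16·(-16) − 1·(-12)) + (1·(-20) − (-15)·(-16))| = 1477, so the area is 1477/2.
Along each edge there are gcd(|Δx|,|Δy|)+1 lattice points, so counting each shared vertex once the boundary has gcd(12,33) + gcd(15,9) + gcd(4,34) + gcd(15,4) + gcd(16,4) = 3+3+2+1+4 = 13.
Pick's theorem gives I = A − B/2 + 1 = 1477/2 − 13/2 + 1 = 733.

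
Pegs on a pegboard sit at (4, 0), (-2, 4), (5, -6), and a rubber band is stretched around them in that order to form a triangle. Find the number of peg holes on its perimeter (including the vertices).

Summing gcd(|Δx|,|Δy|) over the edges gives the boundary count: gcd(6,4) + gcd(7,10) + gcd(1,6) = 2+1+1 = 4.

4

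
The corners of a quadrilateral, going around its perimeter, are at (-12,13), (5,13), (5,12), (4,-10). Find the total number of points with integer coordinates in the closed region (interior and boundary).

207

The shoelace formula gives twice the area as |[(-12)·13 − 5·13] + [5·12 − 5·13] + [5·(-10) − 4·12] + [4·13 − (-12)·(-10)]| = 392, so the area is 196.
Along each edge there are gcd(|Δx|,|Δy|)+1 lattice points, so counting each shared vertex once the boundary has gcd(17,0) + gcd(0,1) + gcd(1,22) + gcd(16,23) = 17+1+1+1 = 20.
Pick's theorem gives I = A − B/2 + 1 = 196 − 20/2 + 1 = 187, so the closed region contains I + B = 187 + 20 = 207 lattice points.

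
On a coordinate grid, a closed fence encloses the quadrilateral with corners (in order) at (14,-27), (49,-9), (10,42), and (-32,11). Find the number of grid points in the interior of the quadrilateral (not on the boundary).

By the shoelace formula, twice the signed area is |(14·(-9) − 49·(-27)) + (49·42 − 10·(-9)) + (10·11 − (-32)·42) + ((-32)·(-27) − 14·11)| = 5509, so the area is 2754.5.
Along each edge there are gcd(|Δx|,|Δy|)+1 lattice points, so counting each shared vertex once the boundary has gcd(35,18) + gcd(39,51) + gcd(42,31) + gcd(46,38) = 1+3+1+2 = 7.
By Pick's theorem A = I + B/2 − 1, so I = 2754.5 − 7/2 + 1 = 2752.

2752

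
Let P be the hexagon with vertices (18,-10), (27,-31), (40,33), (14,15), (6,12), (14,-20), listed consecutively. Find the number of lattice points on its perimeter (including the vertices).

17

Summing gcd(|Δx|,|Δy|) over the edges gives the boundary count: gcd(9,21) + gcd(13,64) + gcd(26,18) + gcd(8,3) + gcd(8,32) + gcd(4,10) = 3+1+2+1+8+2 = 17.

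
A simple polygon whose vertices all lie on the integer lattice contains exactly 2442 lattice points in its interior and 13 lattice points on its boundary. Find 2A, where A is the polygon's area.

By Pick's theorem, A = I + B/2 − 1 = 2442 + 13/2 − 1 = 4895/2.
Hence 2A = 4895.

4895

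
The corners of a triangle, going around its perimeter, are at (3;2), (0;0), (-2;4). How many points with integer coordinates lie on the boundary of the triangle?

The number of boundary lattice points is Σ gcd(|Δx|,|Δy|) = gcd(3,2) + gcd(2,4) + gcd(5,2) = 1+2+1 = 4.

4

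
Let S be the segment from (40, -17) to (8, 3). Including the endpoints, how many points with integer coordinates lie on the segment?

5

The number of lattice points on a segment between lattice points is gcd(|Δx|,|Δy|) + 1 = gcd(32,20) + 1 = 4 + 1 = 5.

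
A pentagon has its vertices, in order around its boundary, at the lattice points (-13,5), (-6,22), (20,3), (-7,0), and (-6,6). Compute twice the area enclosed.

By the shoelace formula, twice the signed area is |((-13)·22 − (-6)·5) + ((-6)·3 − 20·22) + (20·0 − (-7)·3) + ((-7)·6 − (-6)·0) + ((-6)·5 − (-13)·6)| = 687, so the area is 343.5.

687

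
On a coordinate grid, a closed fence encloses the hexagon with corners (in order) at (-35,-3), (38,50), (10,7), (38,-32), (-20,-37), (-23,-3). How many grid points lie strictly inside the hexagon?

By the shoelace formula, twice the signed area is |((-35)·50 − 38·(-3)) + (38·7 − 10·50) + (10·(-32) − 38·7) + (38·(-37) − (-20)·(-32)) + ((-20)·(-3) − (-23)·(-37)) + ((-23)·(-3) − (-35)·(-3))| = 5329, so the area is 5329/2.
Along each edge there are gcd(|Δx|,|Δy|)+1 lattice points, so counting each shared vertex once the boundary has gcd(73,53) + gcd(28,43) + gcd(28,39) + gcd(58,5) + gcd(3,34) + gcd(12,0) = 1+1+1+1+1+12 = 17.
Pick's theorem gives I = A − B/2 + 1 = 5329/2 − 17/2 + 1 = 2657.

2657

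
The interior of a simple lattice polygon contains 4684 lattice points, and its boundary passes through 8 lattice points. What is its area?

4687

Pick's theorem states A = I + B/2 − 1, so A = 4684 + 8/2 − 1 = 4687.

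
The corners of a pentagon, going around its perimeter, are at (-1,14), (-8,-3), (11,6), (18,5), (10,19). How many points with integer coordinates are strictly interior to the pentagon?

247

The shoelace formula gives twice the area as |[(-1)·(-3) − (-8)·14] + [(-8)·6 − 11·(-3)] + [11·5 − 18·6] + [18·19 − 10·5] + [10·14 − (-1)·19]| = 498, so the area is 249.
The number of boundary lattice points is Σ gcd(|Δx|,|Δy|) = gcd(7,17) + gcd(19,9) + gcd(7,1) + gcd(8,14) + gcd(11,5) = 1+1+1+2+1 = 6.
Pick's theorem gives I = A − B/2 + 1 = 249 − 6/2 + 1 = 247.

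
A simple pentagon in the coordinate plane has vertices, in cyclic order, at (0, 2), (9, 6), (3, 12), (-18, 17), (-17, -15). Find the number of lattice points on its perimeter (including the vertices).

Along each edge there are gcd(|Δx|,|Δy|)+1 lattice points, so counting each shared vertex once the boundary has gcd(9,4) + gcd(6,6) + gcd(21,5) + gcd(1,32) + gcd(17,17) = 1+6+1+1+17 = 26.

26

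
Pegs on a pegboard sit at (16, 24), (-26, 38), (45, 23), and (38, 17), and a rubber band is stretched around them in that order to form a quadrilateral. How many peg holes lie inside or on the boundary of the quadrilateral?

By the shoelace formula, twice the signed area is |(16·38 − (-26)·24) + ((-26)·23 − 45·38) + (45·17 − 38·23) + (38·24 − 16·17)| = 545, so the area is 545/2.
The number of boundary lattice points is Σ gcd(|Δx|,|Δy|) = gcd(42,14) + gcd(71,15) + gcd(7,6) + gcd(22,7) = 14+1+1+1 = 17.
Pick's theorem gives I = A − B/2 + 1 = 545/2 − 17/2 + 1 = 265, so the closed region contains I + B = 265 + 17 = 282 lattice points.

282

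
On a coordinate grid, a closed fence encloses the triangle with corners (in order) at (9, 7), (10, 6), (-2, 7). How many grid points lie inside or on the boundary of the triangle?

13

The shoelace formula gives twice the area as |[9·6 − 10·7] + [10·7 − (-2)·6] + [(-2)·7 − 9·7]| = 11, so the area is 5.5.
Summing gcd(|Δx|,|Δy|) over the edges gives the boundary count: gcd(1,1) + gcd(12,1) + gcd(11,0) = 1+1+11 = 13.
Pick's theorem gives I = A − B/2 + 1 = 5.5 − 13/2 + 1 = 0, so the closed region contains I + B = 0 + 13 = 13 lattice points.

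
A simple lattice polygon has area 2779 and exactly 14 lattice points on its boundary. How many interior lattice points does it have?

2773

Pick's theorem A = I + B/2 − 1 rearranges to I = A − B/2 + 1 = 2779 − 14/2 + 1 = 2773.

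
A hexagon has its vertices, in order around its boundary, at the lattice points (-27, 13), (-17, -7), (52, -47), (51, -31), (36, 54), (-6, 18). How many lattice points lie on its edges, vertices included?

The number of boundary lattice points is Σ gcd(|Δx|,|Δy|) = gcd(10,20) + gcd(69,40) + gcd(1,16) + gcd(15,85) + gcd(42,36) + gcd(21,5) = 10+1+1+5+6+1 = 24.

24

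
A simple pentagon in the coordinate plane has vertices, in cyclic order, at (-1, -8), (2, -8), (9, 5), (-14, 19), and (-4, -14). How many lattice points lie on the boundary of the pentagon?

9

Summing gcd(|Δx|,|Δy|) over the edges gives the boundary count: gcd(3,0) + gcd(7,13) + gcd(23,14) + gcd(10,33) + gcd(3,6) = 3+1+1+1+3 = 9.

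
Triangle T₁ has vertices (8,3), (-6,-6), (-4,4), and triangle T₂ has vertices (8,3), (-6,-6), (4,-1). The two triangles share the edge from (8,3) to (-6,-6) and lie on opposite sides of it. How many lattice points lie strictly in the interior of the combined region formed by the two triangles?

66

The union is the simple quadrilateral with vertices (8,3), (-4,4), (-6,-6), (4,-1) in order.
The shoelace formula gives twice the area as |[8·4 − (-4)·3] + [(-4)·(-6) − (-6)·4] + [(-6)·(-1) − 4·(-6)] + [4·3 − 8·(-1)]| = 142, so the area is 71.
Along each edge there are gcd(|Δx|,|Δy|)+1 lattice points, so counting each shared vertex once the boundary has gcd(12,1) + gcd(2,10) + gcd(10,5) + gcd(4,4) = 1+2+5+4 = 12.
By Pick's theorem I = A − B/2 + 1 = 71 − 12/2 + 1 = 66.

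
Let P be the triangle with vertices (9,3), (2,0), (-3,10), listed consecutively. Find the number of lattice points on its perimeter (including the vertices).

7

The number of boundary lattice points is Σ gcd(|Δx|,|Δy|) = gcd(7,3) + gcd(5,10) + gcd(12,7) = 1+5+1 = 7.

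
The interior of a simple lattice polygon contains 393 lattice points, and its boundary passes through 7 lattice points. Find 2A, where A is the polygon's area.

Pick's theorem states A = I + B/2 − 1, so A = 393 + 7/2 − 1 = 791/2.
Hence 2A = 791.

791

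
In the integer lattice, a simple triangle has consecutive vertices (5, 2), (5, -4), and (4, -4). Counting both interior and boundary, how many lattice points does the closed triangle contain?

By the shoelace formula, twice the signed area is |[5·(-4) − 5·2] + [5·(-4) − 4·(-4)] + [4·2 − 5·(-4)]| = 6, so the area is 3.
Summing gcd(|Δx|,|Δy|) over the edges gives the boundary count: gcd(0,6) + gcd(1,0) + gcd(1,6) = 6+1+1 = 8.
Pick's theorem gives I = A − B/2 + 1 = 3 − 8/2 + 1 = 0, so the closed region contains I + B = 0 + 8 = 8 lattice points.

8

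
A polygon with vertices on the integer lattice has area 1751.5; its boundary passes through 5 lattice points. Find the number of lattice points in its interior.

1750

From Pick's theorem, I = A − B/2 + 1 = 1751.5 − 5/2 + 1 = 1750.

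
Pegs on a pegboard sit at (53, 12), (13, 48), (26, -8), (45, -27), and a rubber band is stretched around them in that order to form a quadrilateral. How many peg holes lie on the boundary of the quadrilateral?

25

Summing gcd(|Δx|,|Δy|) over the edges gives the boundary count: gcd(40,36) + gcd(13,56) + gcd(19,19) + gcd(8,39) = 4+1+19+1 = 25.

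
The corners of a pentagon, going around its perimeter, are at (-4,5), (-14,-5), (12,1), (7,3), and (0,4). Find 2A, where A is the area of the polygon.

209

The shoelace formula gives twice the area as |[(-4)·(-5) − (-14)·5] + [(-14)·1 − 12·(-5)] + [12·3 − 7·1] + [7·4 − 0·3] + [0·5 − (-4)·4]| = 209, so the area is 104.5.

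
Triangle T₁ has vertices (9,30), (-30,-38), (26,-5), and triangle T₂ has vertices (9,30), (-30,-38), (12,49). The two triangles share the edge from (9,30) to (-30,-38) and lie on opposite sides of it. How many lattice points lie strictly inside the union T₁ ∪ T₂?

1527

The union is the simple quadrilateral with vertices (9,30), (26,-5), (-30,-38), (12,49) in order.
By the shoelace formula, twice the signed area is |(9·(-5) − 26·30) + (26·(-38) − (-30)·(-5)) + ((-30)·49 − 12·(-38)) + (12·30 − 9·49)| = 3058, so the area is 1529.
Summing gcd(|Δx|,|Δy|) over the edges gives the boundary count: gcd(17,35) + gcd(56,33) + gcd(42,87) + gcd(3,19) = 1+1+3+1 = 6.
By Pick's theorem I = A − B/2 + 1 = 1529 − 6/2 + 1 = 1527.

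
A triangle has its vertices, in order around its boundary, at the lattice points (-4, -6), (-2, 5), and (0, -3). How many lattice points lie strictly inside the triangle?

18

By the shoelace formula, twice the signed area is |[(-4)·5 − (-2)·(-6)] + [(-2)·(-3) − 0·5] + [0·(-6) − (-4)·(-3)]| = 38, so the area is 19.
Along each edge there are gcd(|Δx|,|Δy|)+1 lattice points, so counting each shared vertex once the boundary has gcd(2,11) + gcd(2,8) + gcd(4,3) = 1+2+1 = 4.
Pick's theorem gives I = A − B/2 + 1 = 19 − 4/2 + 1 = 18.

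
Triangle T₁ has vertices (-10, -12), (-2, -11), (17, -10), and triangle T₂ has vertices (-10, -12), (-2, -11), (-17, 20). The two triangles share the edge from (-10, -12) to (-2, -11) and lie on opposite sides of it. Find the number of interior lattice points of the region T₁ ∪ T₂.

The union is the simple quadrilateral with vertices (-10, -12), (17, -10), (-2, -11), (-17, 20) in order.
By the shoelace formula, twice the signed area is |[(-10)·(-10) − 17·(-12)] + [17·(-11) − (-2)·(-10)] + [(-2)·20 − (-17)·(-11)] + [(-17)·(-12) − (-10)·20]| = 274, so the area is 137.
Summing gcd(|Δx|,|Δy|) over the edges gives the boundary count: gcd(27,2) + gcd(19,1) + gcd(15,31) + gcd(7,32) = 1+1+1+1 = 4.
By Pick's theorem I = A − B/2 + 1 = 137 − 4/2 + 1 = 136.

136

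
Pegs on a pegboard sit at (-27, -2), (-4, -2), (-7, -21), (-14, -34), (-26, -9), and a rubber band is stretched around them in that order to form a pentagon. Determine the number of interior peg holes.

The shoelace formula gives twice the area as |[(-27)·(-2) − (-4)·(-2)] + [(-4)·(-21) − (-7)·(-2)] + [(-7)·(-34) − (-14)·(-21)] + [(-14)·(-9) − (-26)·(-34)] + [(-26)·(-2) − (-27)·(-9)]| = 889, so the area is 889/2.
Summing gcd(|Δx|,|Δy|) over the edges gives the boundary count: gcd(23,0) + gcd(3,19) + gcd(7,13) + gcd(12,25) + gcd(1,7) = 23+1+1+1+1 = 27.
By Pick's theorem A = I + B/2 − 1, so I = 889/2 − 27/2 + 1 = 432.

432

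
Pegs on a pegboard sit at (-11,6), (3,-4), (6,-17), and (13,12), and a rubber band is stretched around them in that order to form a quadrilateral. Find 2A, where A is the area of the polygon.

502

By the shoelace formula, twice the signed area is |[(-11)·(-4) − 3·6] + [3·(-17) − 6·(-4)] + [6·12 − 13·(-17)] + [13·6 − (-11)·12]| = 502, so the area is 251.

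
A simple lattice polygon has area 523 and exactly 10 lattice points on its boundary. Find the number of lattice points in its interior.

519

Pick's theorem A = I + B/2 − 1 rearranges to I = A − B/2 + 1 = 523 − 10/2 + 1 = 519.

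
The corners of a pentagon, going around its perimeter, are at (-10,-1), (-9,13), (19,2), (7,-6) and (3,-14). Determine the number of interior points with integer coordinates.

The shoelace formula gives twice the area as |[(-10)·13 − (-9)·(-1)] + [(-9)·2 − 19·13] + [19·(-6) − 7·2] + [7·(-14) − 3·(-6)] + [3·(-1) − (-10)·(-14)]| = 755, so the area is 755/2.
Summing gcd(|Δx|,|Δy|) over the edges gives the boundary count: gcd(1,14) + gcd(28,11) + gcd(12,8) + gcd(4,8) + gcd(13,13) = 1+1+4+4+13 = 23.
Pick's theorem gives I = A − B/2 + 1 = 755/2 − 23/2 + 1 = 367.

367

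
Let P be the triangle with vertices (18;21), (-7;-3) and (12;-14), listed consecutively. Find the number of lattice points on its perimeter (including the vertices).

3

Summing gcd(|Δx|,|Δy|) over the edges gives the boundary count: gcd(25,24) + gcd(19,11) + gcd(6,35) = 1+1+1 = 3.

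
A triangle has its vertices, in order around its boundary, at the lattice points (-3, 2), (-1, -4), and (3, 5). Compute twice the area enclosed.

42

Using the shoelace formula, 2A = |((-3)·(-4) − (-1)·2) + ((-1)·5 − 3·(-4)) + (3·2 − (-3)·5)| = 42, so the area is 21.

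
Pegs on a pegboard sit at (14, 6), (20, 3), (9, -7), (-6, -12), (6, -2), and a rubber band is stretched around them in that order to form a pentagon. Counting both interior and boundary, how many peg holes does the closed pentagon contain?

The shoelace formula gives twice the area as |(14·3 − 20·6) + (20·(-7) − 9·3) + (9·(-12) − (-6)·(-7)) + ((-6)·(-2) − 6·(-12)) + (6·6 − 14·(-2))| = 247, so the area is 247/2.
Along each edge there are gcd(|Δx|,|Δy|)+1 lattice points, so counting each shared vertex once the boundary has gcd(6,3) + gcd(11,10) + gcd(15,5) + gcd(12,10) + gcd(8,8) = 3+1+5+2+8 = 19.
Pick's theorem gives I = A − B/2 + 1 = 247/2 − 19/2 + 1 = 115, so the closed region contains I + B = 115 + 19 = 134 lattice points.

134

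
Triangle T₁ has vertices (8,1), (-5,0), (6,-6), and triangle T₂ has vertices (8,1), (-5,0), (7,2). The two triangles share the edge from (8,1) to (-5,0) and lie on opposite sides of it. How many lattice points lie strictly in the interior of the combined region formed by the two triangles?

50

The union is the simple quadrilateral with vertices (8,1), (6,-6), (-5,0), (7,2) in order.
Using the shoelace formula, 2A = |(8·(-6) − 6·1) + (6·0 − (-5)·(-6)) + ((-5)·2 − 7·0) + (7·1 − 8·2)| = 103, so the area is 51.5.
Summing gcd(|Δx|,|Δy|) over the edges gives the boundary count: gcd(2,7) + gcd(11,6) + gcd(12,2) + gcd(1,1) = 1+1+2+1 = 5.
By Pick's theorem I = A − B/2 + 1 = 51.5 − 5/2 + 1 = 50.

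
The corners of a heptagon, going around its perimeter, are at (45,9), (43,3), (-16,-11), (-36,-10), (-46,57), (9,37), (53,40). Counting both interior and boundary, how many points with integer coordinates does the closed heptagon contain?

4289

The shoelace formula gives twice the area as |[45·3 − 43·9] + [43·(-11) − (-16)·3] + [(-16)·(-10) − (-36)·(-11)] + [(-36)·57 − (-46)·(-10)] + [(-46)·37 − 9·57] + [9·40 − 53·37] + [53·9 − 45·40]| = 8564, so the area is 4282.
Summing gcd(|Δx|,|Δy|) over the edges gives the boundary count: gcd(2,6) + gcd(59,14) + gcd(20,1) + gcd(10,67) + gcd(55,20) + gcd(44,3) + gcd(8,31) = 2+1+1+1+5+1+1 = 12.
Pick's theorem gives I = A − B/2 + 1 = 4282 − 12/2 + 1 = 4277, so the closed region contains I + B = 4277 + 12 = 4289 lattice points.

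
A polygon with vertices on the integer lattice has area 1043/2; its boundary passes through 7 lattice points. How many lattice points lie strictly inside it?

519

Pick's theorem A = I + B/2 − 1 rearranges to I = A − B/2 + 1 = 1043/2 − 7/2 + 1 = 519.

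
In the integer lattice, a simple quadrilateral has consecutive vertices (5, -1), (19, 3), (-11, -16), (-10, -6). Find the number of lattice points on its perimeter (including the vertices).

9

Along each edge there are gcd(|Δx|,|Δy|)+1 lattice points, so counting each shared vertex once the boundary has gcd(14,4) + gcd(30,19) + gcd(1,10) + gcd(15,5) = 2+1+1+5 = 9.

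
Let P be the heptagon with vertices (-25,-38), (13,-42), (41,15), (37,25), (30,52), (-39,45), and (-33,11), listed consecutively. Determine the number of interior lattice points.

5530

By the shoelace formula, twice the signed area is |[(-25)·(-42) − 13·(-38)] + [13·15 − 41·(-42)] + [41·25 − 37·15] + [37·52 − 30·25] + [30·45 − (-39)·52] + [(-39)·11 − (-33)·45] + [(-33)·(-38) − (-25)·11]| = 11068, so the area is 5534.
Along each edge there are gcd(|Δx|,|Δy|)+1 lattice points, so counting each shared vertex once the boundary has gcd(38,4) + gcd(28,57) + gcd(4,10) + gcd(7,27) + gcd(69,7) + gcd(6,34) + gcd(8,49) = 2+1+2+1+1+2+1 = 10.
By Pick's theorem A = I + B/2 − 1, so I = 5534 − 10/2 + 1 = 5530.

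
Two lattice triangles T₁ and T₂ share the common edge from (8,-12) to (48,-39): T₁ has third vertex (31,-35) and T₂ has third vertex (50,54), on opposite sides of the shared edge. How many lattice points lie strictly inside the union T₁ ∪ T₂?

The union is the simple quadrilateral with vertices (8,-12), (31,-35), (48,-39), (50,54) in order.
The shoelace formula gives twice the area as |(8·(-35) − 31·(-12)) + (31·(-39) − 48·(-35)) + (48·54 − 50·(-39)) + (50·(-12) − 8·54)| = 4073, so the area is 2036.5.
Along each edge there are gcd(|Δx|,|Δy|)+1 lattice points, so counting each shared vertex once the boundary has gcd(23,23) + gcd(17,4) + gcd(2,93) + gcd(42,66) = 23+1+1+6 = 31.
By Pick's theorem I = A − B/2 + 1 = 2036.5 − 31/2 + 1 = 2022.

2022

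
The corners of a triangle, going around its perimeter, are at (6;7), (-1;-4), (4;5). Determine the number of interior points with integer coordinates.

By the shoelace formula, twice the signed area is |(6·(-4) − (-1)·7) + ((-1)·5 − 4·(-4)) + (4·7 − 6·5)| = 8, so the area is 4.
The number of boundary lattice points is Σ gcd(|Δx|,|Δy|) = gcd(7,11) + gcd(5,9) + gcd(2,2) = 1+1+2 = 4.
By Pick's theorem A = I + B/2 − 1, so I = 4 − 4/2 + 1 = 3.

3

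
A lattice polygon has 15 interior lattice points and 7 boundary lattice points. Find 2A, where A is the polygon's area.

Pick's theorem states A = I + B/2 − 1, so A = 15 + 7/2 − 1 = 35/2.
Hence 2A = 35.

35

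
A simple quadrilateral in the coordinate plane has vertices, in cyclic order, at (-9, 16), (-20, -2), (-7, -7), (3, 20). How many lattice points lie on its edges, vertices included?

7

Along each edge there are gcd(|Δx|,|Δy|)+1 lattice points, so counting each shared vertex once the boundary has gcd(11,18) + gcd(13,5) + gcd(10,27) + gcd(12,4) = 1+1+1+4 = 7.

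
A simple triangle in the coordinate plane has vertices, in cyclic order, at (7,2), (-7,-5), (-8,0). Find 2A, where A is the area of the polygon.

Using the shoelace formula, 2A = |[7·(-5) − (-7)·2] + [(-7)·0 − (-8)·(-5)] + [(-8)·2 − 7·0]| = 77, so the area is 38.5.

77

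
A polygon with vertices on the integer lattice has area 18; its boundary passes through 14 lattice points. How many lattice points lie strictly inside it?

12

Pick's theorem A = I + B/2 − 1 rearranges to I = A − B/2 + 1 = 18 − 14/2 + 1 = 12.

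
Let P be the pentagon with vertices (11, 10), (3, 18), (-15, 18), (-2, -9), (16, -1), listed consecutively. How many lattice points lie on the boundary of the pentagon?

The number of boundary lattice points is Σ gcd(|Δx|,|Δy|) = gcd(8,8) + gcd(18,0) + gcd(13,27) + gcd(18,8) + gcd(5,11) = 8+18+1+2+1 = 30.

30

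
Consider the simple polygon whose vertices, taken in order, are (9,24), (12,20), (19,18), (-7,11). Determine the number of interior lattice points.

The shoelace formula gives twice the area as |[9·20 − 12·24] + [12·18 − 19·20] + [19·11 − (-7)·18] + [(-7)·24 − 9·11]| = 204, so the area is 102.
The number of boundary lattice points is Σ gcd(|Δx|,|Δy|) = gcd(3,4) + gcd(7,2) + gcd(26,7) + gcd(16,13) = 1+1+1+1 = 4.
By Pick's theorem A = I + B/2 − 1, so I = 102 − 4/2 + 1 = 101.

101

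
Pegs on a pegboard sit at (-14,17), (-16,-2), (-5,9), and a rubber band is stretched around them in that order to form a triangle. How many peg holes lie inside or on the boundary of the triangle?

101

The shoelace formula gives twice the area as |[(-14)·(-2) − (-16)·17] + [(-16)·9 − (-5)·(-2)] + [(-5)·17 − (-14)·9]| = 187, so the area is 187/2.
Summing gcd(|Δx|,|Δy|) over the edges gives the boundary count: gcd(2,19) + gcd(11,11) + gcd(9,8) = 1+11+1 = 13.
Pick's theorem gives I = A − B/2 + 1 = 187/2 − 13/2 + 1 = 88, so the closed region contains I + B = 88 + 13 = 101 lattice points.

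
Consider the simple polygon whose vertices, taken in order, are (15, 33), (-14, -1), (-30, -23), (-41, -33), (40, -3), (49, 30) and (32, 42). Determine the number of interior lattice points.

Using the shoelace formula, 2A = |(15·(-1) − (-14)·33) + ((-14)·(-23) − (-30)·(-1)) + ((-30)·(-33) − (-41)·(-23)) + ((-41)·(-3) − 40·(-33)) + (40·30 − 49·(-3)) + (49·42 − 32·30) + (32·33 − 15·42)| = 5100, so the area is 2550.
The number of boundary lattice points is Σ gcd(|Δx|,|Δy|) = gcd(29,34) + gcd(16,22) + gcd(11,10) + gcd(81,30) + gcd(9,33) + gcd(17,12) + gcd(17,9) = 1+2+1+3+3+1+1 = 12.
By Pick's theorem A = I + B/2 − 1, so I = 2550 − 12/2 + 1 = 2545.

2545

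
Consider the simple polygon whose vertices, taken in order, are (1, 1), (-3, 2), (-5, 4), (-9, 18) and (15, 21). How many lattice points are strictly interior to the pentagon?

254

Using the shoelace formula, 2A = |[1·2 − (-3)·1] + [(-3)·4 − (-5)·2] + [(-5)·18 − (-9)·4] + [(-9)·21 − 15·18] + [15·1 − 1·21]| = 516, so the area is 258.
Along each edge there are gcd(|Δx|,|Δy|)+1 lattice points, so counting each shared vertex once the boundary has gcd(4,1) + gcd(2,2) + gcd(4,14) + gcd(24,3) + gcd(14,20) = 1+2+2+3+2 = 10.
Pick's theorem gives I = A − B/2 + 1 = 258 − 10/2 + 1 = 254.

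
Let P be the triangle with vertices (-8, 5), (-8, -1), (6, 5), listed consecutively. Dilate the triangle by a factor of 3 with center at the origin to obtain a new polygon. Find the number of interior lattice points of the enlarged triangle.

By the shoelace formula, twice the signed area is |((-8)·(-1) − (-8)·5) + ((-8)·5 − 6·(-1)) + (6·5 − (-8)·5)| = 84, so the area is 42.
Along each edge there are gcd(|Δx|,|Δy|)+1 lattice points, so counting each shared vertex once the boundary has gcd(0,6) + gcd(14,6) + gcd(14,0) = 6+2+14 = 22.
Scaling by 3 multiplies the area by 3² = 9 (so the new area is 378) and multiplies the boundary lattice-point count by 3, giving 66.
By Pick's theorem, the interior count of the dilated polygon is 378 − 66/2 + 1 = 346.

346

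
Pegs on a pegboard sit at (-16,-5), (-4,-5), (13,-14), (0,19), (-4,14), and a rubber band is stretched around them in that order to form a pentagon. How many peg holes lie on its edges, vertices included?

16

Summing gcd(|Δx|,|Δy|) over the edges gives the boundary count: gcd(12,0) + gcd(17,9) + gcd(13,33) + gcd(4,5) + gcd(12,19) = 12+1+1+1+1 = 16.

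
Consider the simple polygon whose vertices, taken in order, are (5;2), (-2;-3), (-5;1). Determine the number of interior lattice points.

21

By the shoelace formula, twice the signed area is |(5·(-3) − (-2)·2) + ((-2)·1 − (-5)·(-3)) + ((-5)·2 − 5·1)| = 43, so the area is 43/2.
The number of boundary lattice points is Σ gcd(|Δx|,|Δy|) = gcd(7,5) + gcd(3,4) + gcd(10,1) = 1+1+1 = 3.
Pick's theorem gives I = A − B/2 + 1 = 43/2 − 3/2 + 1 = 21.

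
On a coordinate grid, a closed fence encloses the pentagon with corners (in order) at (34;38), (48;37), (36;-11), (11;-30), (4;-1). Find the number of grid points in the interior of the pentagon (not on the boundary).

By the shoelace formula, twice the signed area is |[34·37 − 48·38] + [48·(-11) − 36·37] + [36·(-30) − 11·(-11)] + [11·(-1) − 4·(-30)] + [4·38 − 34·(-1)]| = 3090, so the area is 1545.
Along each edge there are gcd(|Δx|,|Δy|)+1 lattice points, so counting each shared vertex once the boundary has gcd(14,1) + gcd(12,48) + gcd(25,19) + gcd(7,29) + gcd(30,39) = 1+12+1+1+3 = 18.
Pick's theorem gives I = A − B/2 + 1 = 1545 − 18/2 + 1 = 1537.

1537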